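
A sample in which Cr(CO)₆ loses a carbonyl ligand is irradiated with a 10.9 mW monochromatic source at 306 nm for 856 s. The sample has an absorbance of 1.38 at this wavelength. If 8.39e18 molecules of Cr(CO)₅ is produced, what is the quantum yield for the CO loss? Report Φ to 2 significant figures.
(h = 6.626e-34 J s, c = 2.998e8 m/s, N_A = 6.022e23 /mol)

Φ = 0.61

Product: 8.39e18 / 6.022e23 = 1.393e-5 mol.
Photon energy at 306 nm: hc/λ = (6.626e-34)(2.998e8)/(306e-9) = 6.492e-19 J.
Energy delivered: (10.9 mW)(856 s) = 9.330 J.
Photons incident: 9.330 / 6.492e-19 = 1.437e19, i.e. 1.437e19/6.022e23 = 2.386e-5 mol.
Fraction absorbed: 1 − 10^(−1.38) = 0.9583.
Photons absorbed: 0.9583 × 2.386e-5 = 2.287e-5 mol.
Φ = 1.393e-5 mol / 2.287e-5 mol photons = 0.61.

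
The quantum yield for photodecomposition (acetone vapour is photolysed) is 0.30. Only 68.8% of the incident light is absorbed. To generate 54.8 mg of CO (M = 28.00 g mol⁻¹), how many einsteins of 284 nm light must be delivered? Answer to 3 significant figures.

Product: 54.8 mg / 28.00 g mol⁻¹ = 0.001957 mol.
Photons that must be absorbed: 0.001957 / 0.30 = 0.006523 mol.
Incident photons needed: 0.006523 / 0.688 = 0.009481 mol.

0.00948 einstein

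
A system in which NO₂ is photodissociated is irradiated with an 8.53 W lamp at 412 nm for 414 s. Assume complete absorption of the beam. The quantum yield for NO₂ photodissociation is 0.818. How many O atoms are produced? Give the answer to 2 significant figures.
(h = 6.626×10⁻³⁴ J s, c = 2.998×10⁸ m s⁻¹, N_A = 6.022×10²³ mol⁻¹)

6.0×10²¹ atoms

Photon energy at 412 nm: hc/λ = (6.626×10⁻³⁴)(2.998×10⁸)/(412×10⁻⁹) = 4.822×10⁻¹⁹ J.
Energy delivered: (8.53 W)(414 s) = 3531 J.
Photons incident: 3531 / 4.822×10⁻¹⁹ = 7.323×10²¹, i.e. 7.323×10²¹/6.022×10²³ = 0.01216 mol.
Product: Φ × n_abs = 0.818 × 0.01216 = 0.009947 mol.
As a count: 0.009947 × 6.022×10²³ = 6.0×10²¹.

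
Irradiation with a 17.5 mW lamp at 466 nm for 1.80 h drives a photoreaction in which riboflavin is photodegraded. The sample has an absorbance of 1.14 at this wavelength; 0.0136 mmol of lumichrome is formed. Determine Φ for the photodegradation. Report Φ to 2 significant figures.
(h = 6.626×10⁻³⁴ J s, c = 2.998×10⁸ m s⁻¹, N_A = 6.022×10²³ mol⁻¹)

Φ = 0.033

Product: 0.0136 mmol = 1.36×10⁻⁵ mol.
Photon energy at 466 nm: hc/λ = (6.626×10⁻³⁴)(2.998×10⁸)/(466×10⁻⁹) = 4.263×10⁻¹⁹ J.
Energy delivered: (17.5 mW)(6480 s) = 113.4 J.
Photons incident: 113.4 / 4.263×10⁻¹⁹ = 2.660×10²⁰, i.e. 2.660×10²⁰/6.022×10²³ = 4.417×10⁻⁴ mol.
Fraction absorbed: 1 − 10^(−1.14) = 0.9276.
Photons absorbed: 0.9276 × 4.417×10⁻⁴ = 4.097×10⁻⁴ mol.
Φ = 1.36×10⁻⁵ mol / 4.097×10⁻⁴ mol photons = 0.033.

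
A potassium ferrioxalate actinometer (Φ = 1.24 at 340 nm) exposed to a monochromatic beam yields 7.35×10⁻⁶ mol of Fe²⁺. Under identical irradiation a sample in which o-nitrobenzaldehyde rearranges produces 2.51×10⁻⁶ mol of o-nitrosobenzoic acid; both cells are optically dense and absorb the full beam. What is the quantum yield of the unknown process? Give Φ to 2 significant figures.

Photons absorbed by the actinometer: 7.35×10⁻⁶ / 1.24 = 5.927×10⁻⁶ mol.
Φ(unknown) = 2.51×10⁻⁶ / 5.927×10⁻⁶ = 0.42.

Φ = 0.42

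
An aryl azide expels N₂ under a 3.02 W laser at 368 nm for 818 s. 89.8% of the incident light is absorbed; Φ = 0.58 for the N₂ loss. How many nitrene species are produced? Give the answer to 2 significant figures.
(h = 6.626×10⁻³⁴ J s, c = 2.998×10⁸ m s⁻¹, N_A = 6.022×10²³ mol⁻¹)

2.4×10²¹ species

Photon energy at 368 nm: hc/λ = (6.626×10⁻³⁴)(2.998×10⁸)/(368×10⁻⁹) = 5.398×10⁻¹⁹ J.
Energy delivered: (3.02 W)(818 s) = 2470 J.
Photons incident: 2470 / 5.398×10⁻¹⁹ = 4.576×10²¹, i.e. 4.576×10²¹/6.022×10²³ = 0.007599 mol.
Photons absorbed: 0.898 × 0.007599 = 0.006824 mol.
Product: Φ × n_abs = 0.58 × 0.006824 = 0.003958 mol.
As a count: 0.003958 × 6.022×10²³ = 2.4×10²¹.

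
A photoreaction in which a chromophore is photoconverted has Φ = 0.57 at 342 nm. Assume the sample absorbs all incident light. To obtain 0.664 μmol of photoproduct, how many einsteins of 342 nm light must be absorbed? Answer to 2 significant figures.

Product: 0.664 μmol = 6.64×10⁻⁷ mol.
Photons that must be absorbed: 6.64×10⁻⁷ / 0.57 = 1.165×10⁻⁶ mol.

1.2×10⁻⁶ einstein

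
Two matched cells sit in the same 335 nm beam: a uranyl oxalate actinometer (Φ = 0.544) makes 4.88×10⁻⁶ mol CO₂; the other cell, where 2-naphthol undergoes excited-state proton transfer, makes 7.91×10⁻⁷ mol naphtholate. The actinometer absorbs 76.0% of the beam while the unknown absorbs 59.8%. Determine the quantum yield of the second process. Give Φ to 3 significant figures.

Photons absorbed by the actinometer: 4.88×10⁻⁶ / 0.544 = 8.971×10⁻⁶ mol.
Incident flux: 8.971×10⁻⁶ / 0.760 = 1.180×10⁻⁵ einstein.
Absorbed by unknown: 0.598 × 1.180×10⁻⁵ = 7.056×10⁻⁶ mol.
Φ(unknown) = 7.91×10⁻⁷ / 7.056×10⁻⁶ = 0.112.

Φ = 0.112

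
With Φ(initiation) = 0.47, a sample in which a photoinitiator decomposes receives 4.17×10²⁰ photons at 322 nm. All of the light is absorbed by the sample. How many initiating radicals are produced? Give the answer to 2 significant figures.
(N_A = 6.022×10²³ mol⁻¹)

2.0×10²⁰ initiating radicals

Moles of photons: 4.17×10²⁰ / 6.022×10²³ = 6.925×10⁻⁴ mol.
Product: Φ × n_abs = 0.47 × 6.925×10⁻⁴ = 3.255×10⁻⁴ mol.
As a count: 3.255×10⁻⁴ × 6.022×10²³ = 2.0×10²⁰.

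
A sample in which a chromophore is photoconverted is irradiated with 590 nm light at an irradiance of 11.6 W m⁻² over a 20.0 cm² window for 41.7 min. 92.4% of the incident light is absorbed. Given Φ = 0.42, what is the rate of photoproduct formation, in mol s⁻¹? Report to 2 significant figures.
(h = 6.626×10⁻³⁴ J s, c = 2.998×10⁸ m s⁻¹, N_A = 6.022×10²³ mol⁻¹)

Photon energy at 590 nm: hc/λ = (6.626×10⁻³⁴)(2.998×10⁸)/(590×10⁻⁹) = 3.367×10⁻¹⁹ J.
Energy delivered: (11.6 W m⁻²)(20.0×10⁻⁴ m²)(2502 s) = 58.05 J.
Photons incident: 58.05 / 3.367×10⁻¹⁹ = 1.724×10²⁰, i.e. 1.724×10²⁰/6.022×10²³ = 2.863×10⁻⁴ mol.
Photons absorbed: 0.924 × 2.863×10⁻⁴ = 2.645×10⁻⁴ mol.
Product formed: 0.42 × 2.645×10⁻⁴ = 1.111×10⁻⁴ mol.
Rate: 1.111×10⁻⁴ / 2502 s = 4.4×10⁻⁸ mol s⁻¹.

4.4×10⁻⁸ mol s⁻¹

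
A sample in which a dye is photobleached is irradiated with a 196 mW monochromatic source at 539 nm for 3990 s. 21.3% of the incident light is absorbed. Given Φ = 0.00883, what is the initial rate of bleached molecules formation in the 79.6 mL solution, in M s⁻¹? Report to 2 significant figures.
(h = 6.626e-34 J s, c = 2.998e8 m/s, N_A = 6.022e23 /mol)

2.1e-8 M s⁻¹

Photon energy at 539 nm: hc/λ = (6.626e-34)(2.998e8)/(539e-9) = 3.685e-19 J.
Energy delivered: (196 mW)(3990 s) = 782.0 J.
Photons incident: 782.0 / 3.685e-19 = 2.122e21, i.e. 2.122e21/6.022e23 = 0.003524 mol.
Photons absorbed: 0.213 × 0.003524 = 7.506e-4 mol.
Product formed: 0.00883 × 7.506e-4 = 6.628e-6 mol.
Rate: 6.628e-6 mol / (3990 s × 0.0796 L) = 2.1e-8 M s⁻¹.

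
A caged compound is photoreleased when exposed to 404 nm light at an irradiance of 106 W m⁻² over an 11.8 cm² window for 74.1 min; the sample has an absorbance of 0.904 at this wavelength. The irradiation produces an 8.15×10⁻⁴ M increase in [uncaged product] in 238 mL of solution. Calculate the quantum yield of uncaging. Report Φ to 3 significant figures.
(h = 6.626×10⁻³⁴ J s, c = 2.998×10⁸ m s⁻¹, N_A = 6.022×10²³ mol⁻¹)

Φ = 0.118

Product: (8.15×10⁻⁴ M)(0.238 L) = 1.940×10⁻⁴ mol.
Photon energy at 404 nm: hc/λ = (6.626×10⁻³⁴)(2.998×10⁸)/(404×10⁻⁹) = 4.917×10⁻¹⁹ J.
Energy delivered: (106 W m⁻²)(11.8×10⁻⁴ m²)(4446 s) = 556.1 J.
Photons incident: 556.1 / 4.917×10⁻¹⁹ = 1.131×10²¹, i.e. 1.131×10²¹/6.022×10²³ = 0.001878 mol.
Fraction absorbed: 1 − 10^(−0.904) = 0.8753.
Photons absorbed: 0.8753 × 0.001878 = 0.001644 mol.
Φ = 1.940×10⁻⁴ mol / 0.001644 mol photons = 0.118.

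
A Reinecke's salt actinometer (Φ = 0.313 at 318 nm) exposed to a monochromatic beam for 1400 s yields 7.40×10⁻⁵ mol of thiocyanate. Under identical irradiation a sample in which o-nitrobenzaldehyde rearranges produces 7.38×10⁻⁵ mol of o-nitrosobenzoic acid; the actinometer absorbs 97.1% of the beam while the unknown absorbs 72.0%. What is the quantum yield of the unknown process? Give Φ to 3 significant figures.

Φ = 0.421

Photons absorbed by the actinometer: 7.40×10⁻⁵ / 0.313 = 2.364×10⁻⁴ mol.
Incident flux: 2.364×10⁻⁴ / 0.971 = 2.435×10⁻⁴ einstein.
Absorbed by unknown: 0.720 × 2.435×10⁻⁴ = 1.753×10⁻⁴ mol.
Φ(unknown) = 7.38×10⁻⁵ / 1.753×10⁻⁴ = 0.421.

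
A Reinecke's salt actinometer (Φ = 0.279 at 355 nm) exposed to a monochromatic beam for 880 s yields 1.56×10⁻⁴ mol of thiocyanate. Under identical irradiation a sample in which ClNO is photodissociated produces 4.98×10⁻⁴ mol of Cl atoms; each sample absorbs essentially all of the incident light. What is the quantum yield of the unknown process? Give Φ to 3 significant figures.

Φ = 0.891

Photons absorbed by the actinometer: 1.56×10⁻⁴ / 0.279 = 5.591×10⁻⁴ mol.
Φ(unknown) = 4.98×10⁻⁴ / 5.591×10⁻⁴ = 0.891.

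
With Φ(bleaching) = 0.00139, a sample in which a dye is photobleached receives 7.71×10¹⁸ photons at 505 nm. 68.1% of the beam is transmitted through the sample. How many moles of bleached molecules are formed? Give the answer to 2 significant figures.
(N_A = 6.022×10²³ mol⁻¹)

5.7×10⁻⁹ mol

Moles of photons: 7.71×10¹⁸ / 6.022×10²³ = 1.280×10⁻⁵ mol.
Fraction absorbed: 1 − 68.1/100 = 0.3190.
Photons absorbed: 0.3190 × 1.280×10⁻⁵ = 4.083×10⁻⁶ mol.
Product: Φ × n_abs = 0.00139 × 4.083×10⁻⁶ = 5.675×10⁻⁹ mol.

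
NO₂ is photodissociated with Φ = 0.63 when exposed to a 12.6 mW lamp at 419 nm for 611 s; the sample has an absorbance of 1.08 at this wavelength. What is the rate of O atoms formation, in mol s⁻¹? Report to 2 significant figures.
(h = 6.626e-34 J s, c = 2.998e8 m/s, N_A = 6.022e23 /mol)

2.5e-8 mol s⁻¹

Photon energy at 419 nm: hc/λ = (6.626e-34)(2.998e8)/(419e-9) = 4.741e-19 J.
Energy delivered: (12.6 mW)(611 s) = 7.699 J.
Photons incident: 7.699 / 4.741e-19 = 1.624e19, i.e. 1.624e19/6.022e23 = 2.697e-5 mol.
Fraction absorbed: 1 − 10^(−1.08) = 0.9168.
Photons absorbed: 0.9168 × 2.697e-5 = 2.473e-5 mol.
Product formed: 0.63 × 2.473e-5 = 1.558e-5 mol.
Rate: 1.558e-5 / 611 s = 2.5e-8 mol s⁻¹.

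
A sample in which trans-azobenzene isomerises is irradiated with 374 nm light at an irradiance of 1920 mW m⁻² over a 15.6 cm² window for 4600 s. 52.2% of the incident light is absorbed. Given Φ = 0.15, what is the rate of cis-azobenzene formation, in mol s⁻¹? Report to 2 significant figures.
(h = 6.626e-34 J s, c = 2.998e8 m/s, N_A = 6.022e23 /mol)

7.3e-10 mol s⁻¹

Photon energy at 374 nm: hc/λ = (6.626e-34)(2.998e8)/(374e-9) = 5.311e-19 J.
Energy delivered: (1920 mW m⁻²)(15.6e-4 m²)(4600 s) = 13.78 J.
Photons incident: 13.78 / 5.311e-19 = 2.595e19, i.e. 2.595e19/6.022e23 = 4.309e-5 mol.
Photons absorbed: 0.522 × 4.309e-5 = 2.249e-5 mol.
Product formed: 0.15 × 2.249e-5 = 3.374e-6 mol.
Rate: 3.374e-6 / 4600 s = 7.3e-10 mol s⁻¹.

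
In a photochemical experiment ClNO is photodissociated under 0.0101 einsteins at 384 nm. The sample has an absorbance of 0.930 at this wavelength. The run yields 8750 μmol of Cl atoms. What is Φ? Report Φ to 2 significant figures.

Product: 8750 μmol = 0.00875 mol.
Fraction absorbed: 1 − 10^(−0.930) = 0.8825.
Photons absorbed: 0.8825 × 0.0101 = 0.008913 mol.
Φ = 0.00875 mol / 0.008913 mol photons = 0.98.

Φ = 0.98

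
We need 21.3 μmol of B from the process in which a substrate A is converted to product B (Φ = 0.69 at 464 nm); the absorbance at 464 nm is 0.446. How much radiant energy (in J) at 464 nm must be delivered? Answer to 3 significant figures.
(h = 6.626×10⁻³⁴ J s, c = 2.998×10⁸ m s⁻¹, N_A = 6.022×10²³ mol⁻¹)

12.4 J

Product: 21.3 μmol = 2.13×10⁻⁵ mol.
Photons that must be absorbed: 2.13×10⁻⁵ / 0.69 = 3.087×10⁻⁵ mol.
Fraction absorbed: 1 − 10^(−0.446) = 0.6419.
Incident photons needed: 3.087×10⁻⁵ / 0.6419 = 4.809×10⁻⁵ mol.
Photon energy: hc/λ = 4.281×10⁻¹⁹ J; per mole, 2.578×10⁵ J mol⁻¹.
Energy required: 4.809×10⁻⁵ × 2.578×10⁵ = 12.4 J.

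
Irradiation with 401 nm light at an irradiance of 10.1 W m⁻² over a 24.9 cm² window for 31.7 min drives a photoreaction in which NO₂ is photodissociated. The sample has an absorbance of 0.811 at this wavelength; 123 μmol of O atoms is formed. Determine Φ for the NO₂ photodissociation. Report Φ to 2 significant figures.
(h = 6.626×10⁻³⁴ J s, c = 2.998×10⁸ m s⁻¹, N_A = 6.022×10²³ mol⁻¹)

Φ = 0.91

Product: 123 μmol = 1.23×10⁻⁴ mol.
Photon energy at 401 nm: hc/λ = (6.626×10⁻³⁴)(2.998×10⁸)/(401×10⁻⁹) = 4.954×10⁻¹⁹ J.
Energy delivered: (10.1 W m⁻²)(24.9×10⁻⁴ m²)(1902 s) = 47.83 J.
Photons incident: 47.83 / 4.954×10⁻¹⁹ = 9.655×10¹⁹, i.e. 9.655×10¹⁹/6.022×10²³ = 1.603×10⁻⁴ mol.
Fraction absorbed: 1 − 10^(−0.811) = 0.8455.
Photons absorbed: 0.8455 × 1.603×10⁻⁴ = 1.355×10⁻⁴ mol.
Φ = 1.23×10⁻⁴ mol / 1.355×10⁻⁴ mol photons = 0.91.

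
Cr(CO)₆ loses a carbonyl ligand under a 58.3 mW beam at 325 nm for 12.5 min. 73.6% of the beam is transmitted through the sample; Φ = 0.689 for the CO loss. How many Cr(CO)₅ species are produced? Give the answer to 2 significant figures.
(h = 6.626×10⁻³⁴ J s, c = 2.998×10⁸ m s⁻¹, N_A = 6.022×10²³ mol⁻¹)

1.3×10¹⁹ species

Photon energy at 325 nm: hc/λ = (6.626×10⁻³⁴)(2.998×10⁸)/(325×10⁻⁹) = 6.112×10⁻¹⁹ J.
Energy delivered: (58.3 mW)(750 s) = 43.73 J.
Photons incident: 43.73 / 6.112×10⁻¹⁹ = 7.155×10¹⁹, i.e. 7.155×10¹⁹/6.022×10²³ = 1.188×10⁻⁴ mol.
Fraction absorbed: 1 − 73.6/100 = 0.2640.
Photons absorbed: 0.2640 × 1.188×10⁻⁴ = 3.136×10⁻⁵ mol.
Product: Φ × n_abs = 0.689 × 3.136×10⁻⁵ = 2.161×10⁻⁵ mol.
As a count: 2.161×10⁻⁵ × 6.022×10²³ = 1.3×10¹⁹.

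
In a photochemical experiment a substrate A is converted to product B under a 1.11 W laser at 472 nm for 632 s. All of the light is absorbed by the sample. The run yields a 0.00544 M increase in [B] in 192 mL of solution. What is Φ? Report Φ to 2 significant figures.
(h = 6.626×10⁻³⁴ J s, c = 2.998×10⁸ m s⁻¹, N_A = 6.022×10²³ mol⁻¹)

Φ = 0.38

Product: (0.00544 M)(0.192 L) = 0.001044 mol.
Photon energy at 472 nm: hc/λ = (6.626×10⁻³⁴)(2.998×10⁸)/(472×10⁻⁹) = 4.209×10⁻¹⁹ J.
Energy delivered: (1.11 W)(632 s) = 701.5 J.
Photons incident: 701.5 / 4.209×10⁻¹⁹ = 1.667×10²¹, i.e. 1.667×10²¹/6.022×10²³ = 0.002768 mol.
Φ = 0.001044 mol / 0.002768 mol photons = 0.38.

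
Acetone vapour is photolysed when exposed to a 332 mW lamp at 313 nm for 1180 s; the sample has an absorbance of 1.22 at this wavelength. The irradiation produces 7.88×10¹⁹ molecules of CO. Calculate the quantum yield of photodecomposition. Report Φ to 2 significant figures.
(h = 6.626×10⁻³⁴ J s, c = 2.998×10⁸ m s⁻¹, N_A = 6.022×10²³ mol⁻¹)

Φ = 0.14

Product: 7.88×10¹⁹ / 6.022×10²³ = 1.309×10⁻⁴ mol.
Photon energy at 313 nm: hc/λ = (6.626×10⁻³⁴)(2.998×10⁸)/(313×10⁻⁹) = 6.347×10⁻¹⁹ J.
Energy delivered: (332 mW)(1180 s) = 391.8 J.
Photons incident: 391.8 / 6.347×10⁻¹⁹ = 6.173×10²⁰, i.e. 6.173×10²⁰/6.022×10²³ = 0.001025 mol.
Fraction absorbed: 1 − 10^(−1.22) = 0.9397.
Photons absorbed: 0.9397 × 0.001025 = 9.632×10⁻⁴ mol.
Φ = 1.309×10⁻⁴ mol / 9.632×10⁻⁴ mol photons = 0.14.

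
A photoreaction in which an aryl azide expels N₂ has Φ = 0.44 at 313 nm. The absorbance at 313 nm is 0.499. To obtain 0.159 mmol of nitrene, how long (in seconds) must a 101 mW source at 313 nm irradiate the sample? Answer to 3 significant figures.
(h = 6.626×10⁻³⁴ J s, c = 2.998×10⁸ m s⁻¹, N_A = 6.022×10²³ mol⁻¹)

t ≈ 2000 s

Product: 0.159 mmol = 1.59×10⁻⁴ mol.
Photons that must be absorbed: 1.59×10⁻⁴ / 0.44 = 3.614×10⁻⁴ mol.
Fraction absorbed: 1 − 10^(−0.499) = 0.6830.
Incident photons needed: 3.614×10⁻⁴ / 0.6830 = 5.291×10⁻⁴ mol.
Photon energy: hc/λ = 6.347×10⁻¹⁹ J; per mole, 3.822×10⁵ J mol⁻¹.
Energy required: 5.291×10⁻⁴ × 3.822×10⁵ = 202.2 J.
Time: 202.2 J / 0.101 W = 2000 s.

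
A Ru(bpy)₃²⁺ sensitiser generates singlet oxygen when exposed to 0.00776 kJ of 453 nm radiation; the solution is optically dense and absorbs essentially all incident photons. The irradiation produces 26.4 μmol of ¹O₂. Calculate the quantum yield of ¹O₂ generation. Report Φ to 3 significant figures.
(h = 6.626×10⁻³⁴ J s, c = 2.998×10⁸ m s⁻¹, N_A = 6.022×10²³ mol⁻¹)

Product: 26.4 μmol = 2.64×10⁻⁵ mol.
Photon energy at 453 nm: hc/λ = (6.626×10⁻³⁴)(2.998×10⁸)/(453×10⁻⁹) = 4.385×10⁻¹⁹ J.
Incident energy: 0.00776 kJ = 7.76 J.
Photons incident: 7.76 / 4.385×10⁻¹⁹ = 1.770×10¹⁹, i.e. 1.770×10¹⁹/6.022×10²³ = 2.939×10⁻⁵ mol.
Φ = 2.64×10⁻⁵ mol / 2.939×10⁻⁵ mol photons = 0.898.

Φ = 0.898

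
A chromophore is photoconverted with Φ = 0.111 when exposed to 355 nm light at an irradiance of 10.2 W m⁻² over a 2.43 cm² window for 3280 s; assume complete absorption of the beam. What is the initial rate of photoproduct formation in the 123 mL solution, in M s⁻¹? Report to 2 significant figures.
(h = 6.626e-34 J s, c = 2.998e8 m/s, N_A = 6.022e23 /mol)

Photon energy at 355 nm: hc/λ = (6.626e-34)(2.998e8)/(355e-9) = 5.596e-19 J.
Energy delivered: (10.2 W m⁻²)(2.43e-4 m²)(3280 s) = 8.130 J.
Photons incident: 8.130 / 5.596e-19 = 1.453e19, i.e. 1.453e19/6.022e23 = 2.413e-5 mol.
Product formed: 0.111 × 2.413e-5 = 2.678e-6 mol.
Rate: 2.678e-6 mol / (3280 s × 0.123 L) = 6.6e-9 M s⁻¹.

6.6e-9 M s⁻¹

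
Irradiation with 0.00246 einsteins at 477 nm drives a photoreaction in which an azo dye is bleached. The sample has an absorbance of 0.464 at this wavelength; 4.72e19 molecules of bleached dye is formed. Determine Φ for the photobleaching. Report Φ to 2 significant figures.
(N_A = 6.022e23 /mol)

Φ = 0.049

Product: 4.72e19 / 6.022e23 = 7.838e-5 mol.
Fraction absorbed: 1 − 10^(−0.464) = 0.6564.
Photons absorbed: 0.6564 × 0.00246 = 0.001615 mol.
Φ = 7.838e-5 mol / 0.001615 mol photons = 0.049.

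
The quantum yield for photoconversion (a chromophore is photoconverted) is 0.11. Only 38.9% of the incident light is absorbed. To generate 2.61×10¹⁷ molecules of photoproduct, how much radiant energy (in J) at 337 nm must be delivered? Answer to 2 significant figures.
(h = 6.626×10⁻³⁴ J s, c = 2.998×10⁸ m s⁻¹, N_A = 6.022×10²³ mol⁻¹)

3.6 J

Product: 2.61×10¹⁷ / 6.022×10²³ = 4.334×10⁻⁷ mol.
Photons that must be absorbed: 4.334×10⁻⁷ / 0.11 = 3.940×10⁻⁶ mol.
Incident photons needed: 3.940×10⁻⁶ / 0.389 = 1.013×10⁻⁵ mol.
Photon energy: hc/λ = 5.895×10⁻¹⁹ J; per mole, 3.550×10⁵ J mol⁻¹.
Energy required: 1.013×10⁻⁵ × 3.550×10⁵ = 3.6 J.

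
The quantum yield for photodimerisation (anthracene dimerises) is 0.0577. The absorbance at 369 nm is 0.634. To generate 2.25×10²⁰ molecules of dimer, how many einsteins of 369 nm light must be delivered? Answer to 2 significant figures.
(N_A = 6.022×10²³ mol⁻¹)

0.0084 einstein

Product: 2.25×10²⁰ / 6.022×10²³ = 3.736×10⁻⁴ mol.
Photons that must be absorbed: 3.736×10⁻⁴ / 0.0577 = 0.006475 mol.
Fraction absorbed: 1 − 10^(−0.634) = 0.7677.
Incident photons needed: 0.006475 / 0.7677 = 0.008434 mol.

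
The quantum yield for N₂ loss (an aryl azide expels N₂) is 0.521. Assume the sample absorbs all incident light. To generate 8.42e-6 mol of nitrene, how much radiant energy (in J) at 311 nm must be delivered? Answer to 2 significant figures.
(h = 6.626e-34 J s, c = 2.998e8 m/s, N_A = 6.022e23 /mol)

Photons that must be absorbed: 8.42e-6 / 0.521 = 1.616e-5 mol.
Photon energy: hc/λ = 6.387e-19 J; per mole, 3.846e5 J mol⁻¹.
Energy required: 1.616e-5 × 3.846e5 = 6.2 J.

6.2 J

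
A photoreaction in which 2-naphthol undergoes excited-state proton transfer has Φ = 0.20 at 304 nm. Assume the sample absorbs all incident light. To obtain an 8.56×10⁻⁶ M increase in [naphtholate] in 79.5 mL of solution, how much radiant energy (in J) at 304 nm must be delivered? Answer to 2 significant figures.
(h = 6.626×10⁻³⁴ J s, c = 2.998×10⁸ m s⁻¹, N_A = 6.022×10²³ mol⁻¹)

1.3 J

Product: (8.56×10⁻⁶ M)(0.0795 L) = 6.805×10⁻⁷ mol.
Photons that must be absorbed: 6.805×10⁻⁷ / 0.20 = 3.402×10⁻⁶ mol.
Photon energy: hc/λ = 6.534×10⁻¹⁹ J; per mole, 3.935×10⁵ J mol⁻¹.
Energy required: 3.402×10⁻⁶ × 3.935×10⁵ = 1.3 J.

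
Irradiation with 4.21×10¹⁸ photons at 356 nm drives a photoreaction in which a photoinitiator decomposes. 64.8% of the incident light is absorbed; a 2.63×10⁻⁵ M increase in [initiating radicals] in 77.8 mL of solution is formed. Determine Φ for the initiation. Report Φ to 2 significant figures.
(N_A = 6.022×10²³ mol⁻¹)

Product: (2.63×10⁻⁵ M)(0.0778 L) = 2.046×10⁻⁶ mol.
Moles of photons: 4.21×10¹⁸ / 6.022×10²³ = 6.991×10⁻⁶ mol.
Photons absorbed: 0.648 × 6.991×10⁻⁶ = 4.530×10⁻⁶ mol.
Φ = 2.046×10⁻⁶ mol / 4.530×10⁻⁶ mol photons = 0.45.

Φ = 0.45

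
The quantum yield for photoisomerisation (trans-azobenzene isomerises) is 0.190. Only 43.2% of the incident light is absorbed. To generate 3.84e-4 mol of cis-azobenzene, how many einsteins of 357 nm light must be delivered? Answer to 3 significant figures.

0.00468 einstein

Photons that must be absorbed: 3.84e-4 / 0.190 = 0.002021 mol.
Incident photons needed: 0.002021 / 0.432 = 0.004678 mol.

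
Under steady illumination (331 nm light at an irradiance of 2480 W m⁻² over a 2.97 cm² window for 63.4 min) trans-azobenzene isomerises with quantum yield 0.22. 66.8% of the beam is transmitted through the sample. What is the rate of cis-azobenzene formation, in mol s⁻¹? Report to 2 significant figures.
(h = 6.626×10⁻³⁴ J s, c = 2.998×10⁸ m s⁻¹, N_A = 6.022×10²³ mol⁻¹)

Photon energy at 331 nm: hc/λ = (6.626×10⁻³⁴)(2.998×10⁸)/(331×10⁻⁹) = 6.001×10⁻¹⁹ J.
Energy delivered: (2480 W m⁻²)(2.97×10⁻⁴ m²)(3804 s) = 2802 J.
Photons incident: 2802 / 6.001×10⁻¹⁹ = 4.669×10²¹, i.e. 4.669×10²¹/6.022×10²³ = 0.007753 mol.
Fraction absorbed: 1 − 66.8/100 = 0.3320.
Photons absorbed: 0.3320 × 0.007753 = 0.002574 mol.
Product formed: 0.22 × 0.002574 = 5.663×10⁻⁴ mol.
Rate: 5.663×10⁻⁴ / 3804 s = 1.5×10⁻⁷ mol s⁻¹.

1.5×10⁻⁷ mol s⁻¹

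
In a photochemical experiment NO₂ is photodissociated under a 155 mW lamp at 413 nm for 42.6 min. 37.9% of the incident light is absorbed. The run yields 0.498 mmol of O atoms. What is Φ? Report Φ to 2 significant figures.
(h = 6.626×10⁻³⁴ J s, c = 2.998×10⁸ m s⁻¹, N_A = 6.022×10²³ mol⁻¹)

Product: 0.498 mmol = 4.98×10⁻⁴ mol.
Photon energy at 413 nm: hc/λ = (6.626×10⁻³⁴)(2.998×10⁸)/(413×10⁻⁹) = 4.810×10⁻¹⁹ J.
Energy delivered: (155 mW)(2556 s) = 396.2 J.
Photons incident: 396.2 / 4.810×10⁻¹⁹ = 8.237×10²⁰, i.e. 8.237×10²⁰/6.022×10²³ = 0.001368 mol.
Photons absorbed: 0.379 × 0.001368 = 5.185×10⁻⁴ mol.
Φ = 4.98×10⁻⁴ mol / 5.185×10⁻⁴ mol photons = 0.96.

Φ = 0.96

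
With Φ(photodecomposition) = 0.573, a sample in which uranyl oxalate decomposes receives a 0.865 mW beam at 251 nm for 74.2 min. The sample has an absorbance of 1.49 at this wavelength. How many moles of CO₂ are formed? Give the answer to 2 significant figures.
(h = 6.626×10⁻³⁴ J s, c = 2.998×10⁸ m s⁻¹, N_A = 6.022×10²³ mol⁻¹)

Photon energy at 251 nm: hc/λ = (6.626×10⁻³⁴)(2.998×10⁸)/(251×10⁻⁹) = 7.914×10⁻¹⁹ J.
Energy delivered: (0.865 mW)(4452 s) = 3.851 J.
Photons incident: 3.851 / 7.914×10⁻¹⁹ = 4.866×10¹⁸, i.e. 4.866×10¹⁸/6.022×10²³ = 8.080×10⁻⁶ mol.
Fraction absorbed: 1 − 10^(−1.49) = 0.9676.
Photons absorbed: 0.9676 × 8.080×10⁻⁶ = 7.818×10⁻⁶ mol.
Product: Φ × n_abs = 0.573 × 7.818×10⁻⁶ = 4.480×10⁻⁶ mol.

4.5×10⁻⁶ mol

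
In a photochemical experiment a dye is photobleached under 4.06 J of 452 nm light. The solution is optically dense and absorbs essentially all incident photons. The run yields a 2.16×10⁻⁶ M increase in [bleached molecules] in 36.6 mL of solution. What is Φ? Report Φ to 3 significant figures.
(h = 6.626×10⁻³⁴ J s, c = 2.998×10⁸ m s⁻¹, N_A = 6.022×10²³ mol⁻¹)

Product: (2.16×10⁻⁶ M)(0.0366 L) = 7.906×10⁻⁸ mol.
Photon energy at 452 nm: hc/λ = (6.626×10⁻³⁴)(2.998×10⁸)/(452×10⁻⁹) = 4.395×10⁻¹⁹ J.
Photons incident: 4.06 / 4.395×10⁻¹⁹ = 9.238×10¹⁸, i.e. 9.238×10¹⁸/6.022×10²³ = 1.534×10⁻⁵ mol.
Φ = 7.906×10⁻⁸ mol / 1.534×10⁻⁵ mol photons = 0.00515.

Φ = 0.00515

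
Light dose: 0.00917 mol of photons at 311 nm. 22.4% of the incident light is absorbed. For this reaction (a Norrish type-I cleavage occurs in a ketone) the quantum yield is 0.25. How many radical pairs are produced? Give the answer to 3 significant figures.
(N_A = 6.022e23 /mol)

Photons absorbed: 0.224 × 0.00917 = 0.002054 mol.
Product: Φ × n_abs = 0.25 × 0.002054 = 5.135e-4 mol.
As a count: 5.135e-4 × 6.022e23 = 3.09e20.

3.09e20 radical pairs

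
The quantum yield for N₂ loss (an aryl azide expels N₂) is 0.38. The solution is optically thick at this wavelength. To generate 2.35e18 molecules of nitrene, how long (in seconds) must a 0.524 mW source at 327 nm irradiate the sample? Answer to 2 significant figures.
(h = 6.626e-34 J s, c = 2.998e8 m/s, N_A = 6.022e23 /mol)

t ≈ 7200 s

Product: 2.35e18 / 6.022e23 = 3.902e-6 mol.
Photons that must be absorbed: 3.902e-6 / 0.38 = 1.027e-5 mol.
Photon energy: hc/λ = 6.075e-19 J; per mole, 3.658e5 J mol⁻¹.
Energy required: 1.027e-5 × 3.658e5 = 3.757 J.
Time: 3.757 J / 0.000524 W = 7200 s.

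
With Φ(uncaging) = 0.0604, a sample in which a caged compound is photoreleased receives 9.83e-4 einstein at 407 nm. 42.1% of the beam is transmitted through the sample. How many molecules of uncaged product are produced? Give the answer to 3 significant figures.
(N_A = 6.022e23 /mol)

2.07e19 molecules

Fraction absorbed: 1 − 42.1/100 = 0.5790.
Photons absorbed: 0.5790 × 9.83e-4 = 5.692e-4 mol.
Product: Φ × n_abs = 0.0604 × 5.692e-4 = 3.438e-5 mol.
As a count: 3.438e-5 × 6.022e23 = 2.07e19.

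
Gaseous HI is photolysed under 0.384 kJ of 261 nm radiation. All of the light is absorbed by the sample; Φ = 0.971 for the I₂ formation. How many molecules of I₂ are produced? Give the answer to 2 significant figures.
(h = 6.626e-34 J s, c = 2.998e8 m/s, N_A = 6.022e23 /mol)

4.9e20 molecules

Photon energy at 261 nm: hc/λ = (6.626e-34)(2.998e8)/(261e-9) = 7.611e-19 J.
Incident energy: 0.384 kJ = 384 J.
Photons incident: 384 / 7.611e-19 = 5.045e20, i.e. 5.045e20/6.022e23 = 8.378e-4 mol.
Product: Φ × n_abs = 0.971 × 8.378e-4 = 8.135e-4 mol.
As a count: 8.135e-4 × 6.022e23 = 4.9e20.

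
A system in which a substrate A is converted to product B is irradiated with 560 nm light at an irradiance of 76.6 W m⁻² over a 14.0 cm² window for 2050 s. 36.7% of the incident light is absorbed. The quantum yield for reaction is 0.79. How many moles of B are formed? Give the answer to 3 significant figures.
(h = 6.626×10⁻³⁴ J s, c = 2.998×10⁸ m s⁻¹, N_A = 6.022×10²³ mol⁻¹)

Photon energy at 560 nm: hc/λ = (6.626×10⁻³⁴)(2.998×10⁸)/(560×10⁻⁹) = 3.547×10⁻¹⁹ J.
Energy delivered: (76.6 W m⁻²)(14.0×10⁻⁴ m²)(2050 s) = 219.8 J.
Photons incident: 219.8 / 3.547×10⁻¹⁹ = 6.197×10²⁰, i.e. 6.197×10²⁰/6.022×10²³ = 0.001029 mol.
Photons absorbed: 0.367 × 0.001029 = 3.776×10⁻⁴ mol.
Product: Φ × n_abs = 0.79 × 3.776×10⁻⁴ = 2.983×10⁻⁴ mol.

2.98×10⁻⁴ mol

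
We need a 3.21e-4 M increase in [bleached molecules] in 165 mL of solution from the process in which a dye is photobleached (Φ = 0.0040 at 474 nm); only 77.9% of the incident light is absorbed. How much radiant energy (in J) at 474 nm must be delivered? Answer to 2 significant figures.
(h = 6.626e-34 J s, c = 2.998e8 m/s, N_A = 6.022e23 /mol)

Product: (3.21e-4 M)(0.165 L) = 5.297e-5 mol.
Photons that must be absorbed: 5.297e-5 / 0.0040 = 0.01324 mol.
Incident photons needed: 0.01324 / 0.779 = 0.01700 mol.
Photon energy: hc/λ = 4.191e-19 J; per mole, 2.524e5 J mol⁻¹.
Energy required: 0.01700 × 2.524e5 = 4300 J.

4300 J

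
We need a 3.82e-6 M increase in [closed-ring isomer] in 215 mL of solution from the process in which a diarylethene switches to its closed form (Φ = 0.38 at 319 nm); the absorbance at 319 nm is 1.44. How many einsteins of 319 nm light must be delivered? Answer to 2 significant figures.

2.2e-6 einstein

Product: (3.82e-6 M)(0.215 L) = 8.213e-7 mol.
Photons that must be absorbed: 8.213e-7 / 0.38 = 2.161e-6 mol.
Fraction absorbed: 1 − 10^(−1.44) = 0.9637.
Incident photons needed: 2.161e-6 / 0.9637 = 2.242e-6 mol.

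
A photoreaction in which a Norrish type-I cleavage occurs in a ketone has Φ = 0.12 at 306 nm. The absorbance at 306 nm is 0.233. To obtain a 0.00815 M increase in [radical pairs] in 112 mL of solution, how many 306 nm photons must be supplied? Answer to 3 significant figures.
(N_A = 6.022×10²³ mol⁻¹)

Product: (0.00815 M)(0.112 L) = 9.128×10⁻⁴ mol.
Photons that must be absorbed: 9.128×10⁻⁴ / 0.12 = 0.007607 mol.
Fraction absorbed: 1 − 10^(−0.233) = 0.4152.
Incident photons needed: 0.007607 / 0.4152 = 0.01832 mol.
Photon count: 0.01832 × 6.022×10²³ = 1.10×10²².

1.10×10²² photons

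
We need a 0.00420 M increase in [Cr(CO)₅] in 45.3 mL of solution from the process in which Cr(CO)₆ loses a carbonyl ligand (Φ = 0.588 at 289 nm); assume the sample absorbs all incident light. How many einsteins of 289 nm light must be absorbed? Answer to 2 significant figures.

Product: (0.00420 M)(0.0453 L) = 1.903×10⁻⁴ mol.
Photons that must be absorbed: 1.903×10⁻⁴ / 0.588 = 3.236×10⁻⁴ mol.

3.2×10⁻⁴ einstein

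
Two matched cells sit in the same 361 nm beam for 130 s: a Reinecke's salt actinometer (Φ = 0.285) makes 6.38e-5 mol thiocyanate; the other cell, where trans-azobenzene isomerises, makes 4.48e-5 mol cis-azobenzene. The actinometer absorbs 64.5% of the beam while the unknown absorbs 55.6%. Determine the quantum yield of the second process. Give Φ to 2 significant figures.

Φ = 0.23

Photons absorbed by the actinometer: 6.38e-5 / 0.285 = 2.239e-4 mol.
Incident flux: 2.239e-4 / 0.645 = 3.471e-4 einstein.
Absorbed by unknown: 0.556 × 3.471e-4 = 1.930e-4 mol.
Φ(unknown) = 4.48e-5 / 1.930e-4 = 0.23.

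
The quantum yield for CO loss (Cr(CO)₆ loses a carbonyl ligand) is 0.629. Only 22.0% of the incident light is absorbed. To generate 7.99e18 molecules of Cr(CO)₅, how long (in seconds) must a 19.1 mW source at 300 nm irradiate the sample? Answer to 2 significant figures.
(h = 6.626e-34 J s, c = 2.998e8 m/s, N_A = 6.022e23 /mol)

t ≈ 2000 s

Product: 7.99e18 / 6.022e23 = 1.327e-5 mol.
Photons that must be absorbed: 1.327e-5 / 0.629 = 2.110e-5 mol.
Incident photons needed: 2.110e-5 / 0.220 = 9.591e-5 mol.
Photon energy: hc/λ = 6.622e-19 J; per mole, 3.988e5 J mol⁻¹.
Energy required: 9.591e-5 × 3.988e5 = 38.25 J.
Time: 38.25 J / 0.0191 W = 2000 s.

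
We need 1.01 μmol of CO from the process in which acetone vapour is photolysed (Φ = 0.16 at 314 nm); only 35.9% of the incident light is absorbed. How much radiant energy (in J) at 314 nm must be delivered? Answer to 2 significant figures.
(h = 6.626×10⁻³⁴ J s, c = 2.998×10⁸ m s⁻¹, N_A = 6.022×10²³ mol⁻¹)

6.7 J

Product: 1.01 μmol = 1.01×10⁻⁶ mol.
Photons that must be absorbed: 1.01×10⁻⁶ / 0.16 = 6.313×10⁻⁶ mol.
Incident photons needed: 6.313×10⁻⁶ / 0.359 = 1.758×10⁻⁵ mol.
Photon energy: hc/λ = 6.326×10⁻¹⁹ J; per mole, 3.810×10⁵ J mol⁻¹.
Energy required: 1.758×10⁻⁵ × 3.810×10⁵ = 6.7 J.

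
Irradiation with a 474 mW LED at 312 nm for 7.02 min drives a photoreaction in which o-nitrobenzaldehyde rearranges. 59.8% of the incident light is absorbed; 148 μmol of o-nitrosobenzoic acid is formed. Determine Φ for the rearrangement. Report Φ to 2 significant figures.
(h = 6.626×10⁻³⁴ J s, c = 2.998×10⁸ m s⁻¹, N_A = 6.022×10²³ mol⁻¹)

Product: 148 μmol = 1.48×10⁻⁴ mol.
Photon energy at 312 nm: hc/λ = (6.626×10⁻³⁴)(2.998×10⁸)/(312×10⁻⁹) = 6.367×10⁻¹⁹ J.
Energy delivered: (474 mW)(421.2 s) = 199.6 J.
Photons incident: 199.6 / 6.367×10⁻¹⁹ = 3.135×10²⁰, i.e. 3.135×10²⁰/6.022×10²³ = 5.206×10⁻⁴ mol.
Photons absorbed: 0.598 × 5.206×10⁻⁴ = 3.113×10⁻⁴ mol.
Φ = 1.48×10⁻⁴ mol / 3.113×10⁻⁴ mol photons = 0.48.

Φ = 0.48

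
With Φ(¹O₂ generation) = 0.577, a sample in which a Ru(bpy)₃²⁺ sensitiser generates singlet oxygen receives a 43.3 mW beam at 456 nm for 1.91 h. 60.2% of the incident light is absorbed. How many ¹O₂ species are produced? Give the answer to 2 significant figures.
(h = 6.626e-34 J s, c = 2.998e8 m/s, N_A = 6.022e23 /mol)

Photon energy at 456 nm: hc/λ = (6.626e-34)(2.998e8)/(456e-9) = 4.356e-19 J.
Energy delivered: (43.3 mW)(6876 s) = 297.7 J.
Photons incident: 297.7 / 4.356e-19 = 6.834e20, i.e. 6.834e20/6.022e23 = 0.001135 mol.
Photons absorbed: 0.602 × 0.001135 = 6.833e-4 mol.
Product: Φ × n_abs = 0.577 × 6.833e-4 = 3.943e-4 mol.
As a count: 3.943e-4 × 6.022e23 = 2.4e20.

2.4e20 species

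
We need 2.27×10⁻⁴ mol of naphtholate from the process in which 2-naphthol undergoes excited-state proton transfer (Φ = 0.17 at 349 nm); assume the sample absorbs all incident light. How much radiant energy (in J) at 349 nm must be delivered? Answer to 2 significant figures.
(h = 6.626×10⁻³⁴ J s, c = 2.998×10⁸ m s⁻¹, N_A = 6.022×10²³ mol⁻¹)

460 J

Photons that must be absorbed: 2.27×10⁻⁴ / 0.17 = 0.001335 mol.
Photon energy: hc/λ = 5.692×10⁻¹⁹ J; per mole, 3.428×10⁵ J mol⁻¹.
Energy required: 0.001335 × 3.428×10⁵ = 460 J.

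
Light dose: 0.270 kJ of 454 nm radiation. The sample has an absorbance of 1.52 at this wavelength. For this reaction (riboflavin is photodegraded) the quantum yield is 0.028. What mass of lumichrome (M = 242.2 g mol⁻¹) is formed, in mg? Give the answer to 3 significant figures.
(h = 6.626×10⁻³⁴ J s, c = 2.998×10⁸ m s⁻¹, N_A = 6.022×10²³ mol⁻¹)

Photon energy at 454 nm: hc/λ = (6.626×10⁻³⁴)(2.998×10⁸)/(454×10⁻⁹) = 4.375×10⁻¹⁹ J.
Incident energy: 0.270 kJ = 270 J.
Photons incident: 270 / 4.375×10⁻¹⁹ = 6.171×10²⁰, i.e. 6.171×10²⁰/6.022×10²³ = 0.001025 mol.
Fraction absorbed: 1 − 10^(−1.52) = 0.9698.
Photons absorbed: 0.9698 × 0.001025 = 9.940×10⁻⁴ mol.
Product: Φ × n_abs = 0.028 × 9.940×10⁻⁴ = 2.783×10⁻⁵ mol.
Mass: 2.783×10⁻⁵ × 242.2 = 0.006740 g = 6.74 mg.

6.74 mg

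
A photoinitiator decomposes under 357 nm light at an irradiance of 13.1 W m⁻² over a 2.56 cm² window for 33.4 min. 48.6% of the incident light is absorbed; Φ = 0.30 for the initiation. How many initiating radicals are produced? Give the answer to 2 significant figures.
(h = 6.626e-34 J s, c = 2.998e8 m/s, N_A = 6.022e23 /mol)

Photon energy at 357 nm: hc/λ = (6.626e-34)(2.998e8)/(357e-9) = 5.564e-19 J.
Energy delivered: (13.1 W m⁻²)(2.56e-4 m²)(2004 s) = 6.721 J.
Photons incident: 6.721 / 5.564e-19 = 1.208e19, i.e. 1.208e19/6.022e23 = 2.006e-5 mol.
Photons absorbed: 0.486 × 2.006e-5 = 9.749e-6 mol.
Product: Φ × n_abs = 0.30 × 9.749e-6 = 2.925e-6 mol.
As a count: 2.925e-6 × 6.022e23 = 1.8e18.

1.8e18 initiating radicals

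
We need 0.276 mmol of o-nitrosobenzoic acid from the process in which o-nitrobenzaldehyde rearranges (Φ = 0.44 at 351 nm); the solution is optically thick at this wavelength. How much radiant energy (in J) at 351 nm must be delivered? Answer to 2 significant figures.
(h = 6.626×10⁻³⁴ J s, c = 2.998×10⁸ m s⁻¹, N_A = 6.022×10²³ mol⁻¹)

210 J

Product: 0.276 mmol = 2.76×10⁻⁴ mol.
Photons that must be absorbed: 2.76×10⁻⁴ / 0.44 = 6.273×10⁻⁴ mol.
Photon energy: hc/λ = 5.659×10⁻¹⁹ J; per mole, 3.408×10⁵ J mol⁻¹.
Energy required: 6.273×10⁻⁴ × 3.408×10⁵ = 210 J.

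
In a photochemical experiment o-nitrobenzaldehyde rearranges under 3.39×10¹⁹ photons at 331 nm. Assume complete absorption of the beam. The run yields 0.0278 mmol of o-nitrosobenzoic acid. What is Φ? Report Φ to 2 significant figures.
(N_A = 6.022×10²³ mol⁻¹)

Φ = 0.49

Product: 0.0278 mmol = 2.78×10⁻⁵ mol.
Moles of photons: 3.39×10¹⁹ / 6.022×10²³ = 5.629×10⁻⁵ mol.
Φ = 2.78×10⁻⁵ mol / 5.629×10⁻⁵ mol photons = 0.49.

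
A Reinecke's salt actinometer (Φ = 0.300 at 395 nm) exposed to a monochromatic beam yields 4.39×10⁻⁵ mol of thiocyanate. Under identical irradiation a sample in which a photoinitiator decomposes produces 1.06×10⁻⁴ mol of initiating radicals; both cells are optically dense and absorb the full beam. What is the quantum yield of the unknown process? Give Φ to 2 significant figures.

Photons absorbed by the actinometer: 4.39×10⁻⁵ / 0.300 = 1.463×10⁻⁴ mol.
Φ(unknown) = 1.06×10⁻⁴ / 1.463×10⁻⁴ = 0.72.

Φ = 0.72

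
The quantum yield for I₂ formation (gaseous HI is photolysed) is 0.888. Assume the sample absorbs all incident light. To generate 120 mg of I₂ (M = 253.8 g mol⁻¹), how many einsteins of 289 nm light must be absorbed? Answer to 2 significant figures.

5.3e-4 einstein

Product: 120 mg / 253.8 g mol⁻¹ = 4.728e-4 mol.
Photons that must be absorbed: 4.728e-4 / 0.888 = 5.324e-4 mol.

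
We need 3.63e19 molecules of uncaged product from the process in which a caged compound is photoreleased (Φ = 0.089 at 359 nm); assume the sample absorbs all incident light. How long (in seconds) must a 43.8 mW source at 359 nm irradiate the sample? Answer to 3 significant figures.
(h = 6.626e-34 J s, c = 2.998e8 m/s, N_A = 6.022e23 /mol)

t ≈ 5150 s

Product: 3.63e19 / 6.022e23 = 6.028e-5 mol.
Photons that must be absorbed: 6.028e-5 / 0.089 = 6.773e-4 mol.
Photon energy: hc/λ = 5.533e-19 J; per mole, 3.332e5 J mol⁻¹.
Energy required: 6.773e-4 × 3.332e5 = 225.7 J.
Time: 225.7 J / 0.0438 W = 5150 s.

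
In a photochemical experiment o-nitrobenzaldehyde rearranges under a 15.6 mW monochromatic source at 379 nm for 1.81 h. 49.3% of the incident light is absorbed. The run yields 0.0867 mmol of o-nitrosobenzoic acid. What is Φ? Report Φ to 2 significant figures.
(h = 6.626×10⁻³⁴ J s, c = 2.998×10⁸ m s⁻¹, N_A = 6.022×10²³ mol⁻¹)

Product: 0.0867 mmol = 8.67×10⁻⁵ mol.
Photon energy at 379 nm: hc/λ = (6.626×10⁻³⁴)(2.998×10⁸)/(379×10⁻⁹) = 5.241×10⁻¹⁹ J.
Energy delivered: (15.6 mW)(6516 s) = 101.6 J.
Photons incident: 101.6 / 5.241×10⁻¹⁹ = 1.939×10²⁰, i.e. 1.939×10²⁰/6.022×10²³ = 3.220×10⁻⁴ mol.
Photons absorbed: 0.493 × 3.220×10⁻⁴ = 1.587×10⁻⁴ mol.
Φ = 8.67×10⁻⁵ mol / 1.587×10⁻⁴ mol photons = 0.55.

Φ = 0.55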